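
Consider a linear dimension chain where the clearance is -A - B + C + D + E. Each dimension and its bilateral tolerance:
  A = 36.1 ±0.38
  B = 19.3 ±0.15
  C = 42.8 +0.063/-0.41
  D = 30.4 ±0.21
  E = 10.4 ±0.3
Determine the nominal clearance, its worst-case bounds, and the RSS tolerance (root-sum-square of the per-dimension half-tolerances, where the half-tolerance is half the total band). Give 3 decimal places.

Stack each dimension's contribution:
  -A: nom -36.100 → Σnom=-36.100; wc +0.380/-0.380 → slack +0.380/-0.380; half-tol=0.380, Σhalf²=0.144400
  -B: nom -19.300 → Σnom=-55.400; wc +0.150/-0.150 → slack +0.530/-0.530; half-tol=0.150, Σhalf²=0.166900
  +C: nom +42.800 → Σnom=-12.600; wc +0.063/-0.410 → slack +0.593/-0.940; half-tol=0.236, Σhalf²=0.222832
  +D: nom +30.400 → Σnom=17.800; wc +0.210/-0.210 → slack +0.803/-1.150; half-tol=0.210, Σhalf²=0.266932
  +E: nom +10.400 → Σnom=28.200; wc +0.300/-0.300 → slack +1.103/-1.450; half-tol=0.300, Σhalf²=0.356932
Nominal = 28.200. Worst-case = [28.200 - 1.450, 28.200 + 1.103] = [26.750, 29.303]. RSS = √0.356932 = 0.597.

nominal=28.200 wc=[26.750,29.303] rss=0.597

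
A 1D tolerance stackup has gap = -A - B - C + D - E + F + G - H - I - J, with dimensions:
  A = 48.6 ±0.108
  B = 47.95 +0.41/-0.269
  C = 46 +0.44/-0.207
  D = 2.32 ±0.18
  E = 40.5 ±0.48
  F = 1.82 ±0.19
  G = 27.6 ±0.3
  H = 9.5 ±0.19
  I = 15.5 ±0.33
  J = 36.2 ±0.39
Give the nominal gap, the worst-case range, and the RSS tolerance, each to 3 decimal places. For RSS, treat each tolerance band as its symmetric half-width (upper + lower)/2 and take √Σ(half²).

nominal=-212.510 wc=[-215.528,-209.866] rss=0.958

Stack each dimension's contribution:
  -A: nom -48.600 → Σnom=-48.600; wc +0.108/-0.108 → slack +0.108/-0.108; half-tol=0.108, Σhalf²=0.011664
  -B: nom -47.950 → Σnom=-96.550; wc +0.269/-0.410 → slack +0.377/-0.518; half-tol=0.340, Σhalf²=0.126924
  -C: nom -46.000 → Σnom=-142.550; wc +0.207/-0.440 → slack +0.584/-0.958; half-tol=0.324, Σhalf²=0.231577
  +D: nom +2.320 → Σnom=-140.230; wc +0.180/-0.180 → slack +0.764/-1.138; half-tol=0.180, Σhalf²=0.263977
  -E: nom -40.500 → Σnom=-180.730; wc +0.480/-0.480 → slack +1.244/-1.618; half-tol=0.480, Σhalf²=0.494376
  +F: nom +1.820 → Σnom=-178.910; wc +0.190/-0.190 → slack +1.434/-1.808; half-tol=0.190, Σhalf²=0.530477
  +G: nom +27.600 → Σnom=-151.310; wc +0.300/-0.300 → slack +1.734/-2.108; half-tol=0.300, Σhalf²=0.620476
  -H: nom -9.500 → Σnom=-160.810; wc +0.190/-0.190 → slack +1.924/-2.298; half-tol=0.190, Σhalf²=0.656577
  -I: nom -15.500 → Σnom=-176.310; wc +0.330/-0.330 → slack +2.254/-2.628; half-tol=0.330, Σhalf²=0.765477
  -J: nom -36.200 → Σnom=-212.510; wc +0.390/-0.390 → slack +2.644/-3.018; half-tol=0.390, Σhalf²=0.917577
Nominal = -212.510. Worst-case = [-212.510 - 3.018, -212.510 + 2.644] = [-215.528, -209.866]. RSS = √0.917577 = 0.958.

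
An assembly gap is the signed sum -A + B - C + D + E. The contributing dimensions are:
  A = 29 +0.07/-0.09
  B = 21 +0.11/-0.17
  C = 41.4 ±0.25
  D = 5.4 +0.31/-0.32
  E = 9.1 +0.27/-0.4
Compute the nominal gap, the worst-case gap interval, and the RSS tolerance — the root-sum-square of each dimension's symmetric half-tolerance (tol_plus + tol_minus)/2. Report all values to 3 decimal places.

Stack each dimension's contribution:
  -A: nom -29.000 → Σnom=-29.000; wc +0.090/-0.070 → slack +0.090/-0.070; half-tol=0.080, Σhalf²=0.006400
  +B: nom +21.000 → Σnom=-8.000; wc +0.110/-0.170 → slack +0.200/-0.240; half-tol=0.140, Σhalf²=0.026000
  -C: nom -41.400 → Σnom=-49.400; wc +0.250/-0.250 → slack +0.450/-0.490; half-tol=0.250, Σhalf²=0.088500
  +D: nom +5.400 → Σnom=-44.000; wc +0.310/-0.320 → slack +0.760/-0.810; half-tol=0.315, Σhalf²=0.187725
  +E: nom +9.100 → Σnom=-34.900; wc +0.270/-0.400 → slack +1.030/-1.210; half-tol=0.335, Σhalf²=0.299950
Nominal = -34.900. Worst-case = [-34.900 - 1.210, -34.900 + 1.030] = [-36.110, -33.870]. RSS = √0.299950 = 0.548.

nominal=-34.900 wc=[-36.110,-33.870] rss=0.548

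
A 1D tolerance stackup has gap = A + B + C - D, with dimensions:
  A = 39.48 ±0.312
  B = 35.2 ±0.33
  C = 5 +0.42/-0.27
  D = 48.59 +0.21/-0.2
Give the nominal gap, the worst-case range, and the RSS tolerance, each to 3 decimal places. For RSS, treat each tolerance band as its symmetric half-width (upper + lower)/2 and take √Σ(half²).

nominal=31.090 wc=[29.968,32.352] rss=0.606

Stack each dimension's contribution:
  +A: nom +39.480 → Σnom=39.480; wc +0.312/-0.312 → slack +0.312/-0.312; half-tol=0.312, Σhalf²=0.097344
  +B: nom +35.200 → Σnom=74.680; wc +0.330/-0.330 → slack +0.642/-0.642; half-tol=0.330, Σhalf²=0.206244
  +C: nom +5.000 → Σnom=79.680; wc +0.420/-0.270 → slack +1.062/-0.912; half-tol=0.345, Σhalf²=0.325269
  -D: nom -48.590 → Σnom=31.090; wc +0.200/-0.210 → slack +1.262/-1.122; half-tol=0.205, Σhalf²=0.367294
Nominal = 31.090. Worst-case = [31.090 - 1.122, 31.090 + 1.262] = [29.968, 32.352]. RSS = √0.367294 = 0.606.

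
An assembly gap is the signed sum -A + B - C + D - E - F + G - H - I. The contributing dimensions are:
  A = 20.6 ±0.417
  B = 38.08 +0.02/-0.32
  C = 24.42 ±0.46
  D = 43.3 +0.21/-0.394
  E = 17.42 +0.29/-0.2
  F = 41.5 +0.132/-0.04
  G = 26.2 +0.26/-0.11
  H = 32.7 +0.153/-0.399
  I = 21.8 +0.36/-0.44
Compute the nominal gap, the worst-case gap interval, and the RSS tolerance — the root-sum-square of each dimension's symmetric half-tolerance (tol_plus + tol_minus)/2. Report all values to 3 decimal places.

Stack each dimension's contribution:
  -A: nom -20.600 → Σnom=-20.600; wc +0.417/-0.417 → slack +0.417/-0.417; half-tol=0.417, Σhalf²=0.173889
  +B: nom +38.080 → Σnom=17.480; wc +0.020/-0.320 → slack +0.437/-0.737; half-tol=0.170, Σhalf²=0.202789
  -C: nom -24.420 → Σnom=-6.940; wc +0.460/-0.460 → slack +0.897/-1.197; half-tol=0.460, Σhalf²=0.414389
  +D: nom +43.300 → Σnom=36.360; wc +0.210/-0.394 → slack +1.107/-1.591; half-tol=0.302, Σhalf²=0.505593
  -E: nom -17.420 → Σnom=18.940; wc +0.200/-0.290 → slack +1.307/-1.881; half-tol=0.245, Σhalf²=0.565618
  -F: nom -41.500 → Σnom=-22.560; wc +0.040/-0.132 → slack +1.347/-2.013; half-tol=0.086, Σhalf²=0.573014
  +G: nom +26.200 → Σnom=3.640; wc +0.260/-0.110 → slack +1.607/-2.123; half-tol=0.185, Σhalf²=0.607239
  -H: nom -32.700 → Σnom=-29.060; wc +0.399/-0.153 → slack +2.006/-2.276; half-tol=0.276, Σhalf²=0.683415
  -I: nom -21.800 → Σnom=-50.860; wc +0.440/-0.360 → slack +2.446/-2.636; half-tol=0.400, Σhalf²=0.843415
Nominal = -50.860. Worst-case = [-50.860 - 2.636, -50.860 + 2.446] = [-53.496, -48.414]. RSS = √0.843415 = 0.918.

nominal=-50.860 wc=[-53.496,-48.414] rss=0.918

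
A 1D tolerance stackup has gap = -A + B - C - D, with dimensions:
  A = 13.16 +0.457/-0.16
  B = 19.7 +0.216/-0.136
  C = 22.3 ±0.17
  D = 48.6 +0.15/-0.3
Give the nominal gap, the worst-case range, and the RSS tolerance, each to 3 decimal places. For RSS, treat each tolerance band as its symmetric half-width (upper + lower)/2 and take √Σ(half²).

Stack each dimension's contribution:
  -A: nom -13.160 → Σnom=-13.160; wc +0.160/-0.457 → slack +0.160/-0.457; half-tol=0.308, Σhalf²=0.095172
  +B: nom +19.700 → Σnom=6.540; wc +0.216/-0.136 → slack +0.376/-0.593; half-tol=0.176, Σhalf²=0.126148
  -C: nom -22.300 → Σnom=-15.760; wc +0.170/-0.170 → slack +0.546/-0.763; half-tol=0.170, Σhalf²=0.155048
  -D: nom -48.600 → Σnom=-64.360; wc +0.300/-0.150 → slack +0.846/-0.913; half-tol=0.225, Σhalf²=0.205673
Nominal = -64.360. Worst-case = [-64.360 - 0.913, -64.360 + 0.846] = [-65.273, -63.514]. RSS = √0.205673 = 0.454.

nominal=-64.360 wc=[-65.273,-63.514] rss=0.454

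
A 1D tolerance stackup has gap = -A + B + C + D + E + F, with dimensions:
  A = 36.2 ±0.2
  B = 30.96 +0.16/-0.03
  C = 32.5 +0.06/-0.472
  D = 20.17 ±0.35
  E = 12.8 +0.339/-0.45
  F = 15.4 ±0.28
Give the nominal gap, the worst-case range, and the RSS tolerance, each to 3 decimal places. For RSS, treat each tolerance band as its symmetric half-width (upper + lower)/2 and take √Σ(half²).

Stack each dimension's contribution:
  -A: nom -36.200 → Σnom=-36.200; wc +0.200/-0.200 → slack +0.200/-0.200; half-tol=0.200, Σhalf²=0.040000
  +B: nom +30.960 → Σnom=-5.240; wc +0.160/-0.030 → slack +0.360/-0.230; half-tol=0.095, Σhalf²=0.049025
  +C: nom +32.500 → Σnom=27.260; wc +0.060/-0.472 → slack +0.420/-0.702; half-tol=0.266, Σhalf²=0.119781
  +D: nom +20.170 → Σnom=47.430; wc +0.350/-0.350 → slack +0.770/-1.052; half-tol=0.350, Σhalf²=0.242281
  +E: nom +12.800 → Σnom=60.230; wc +0.339/-0.450 → slack +1.109/-1.502; half-tol=0.395, Σhalf²=0.397911
  +F: nom +15.400 → Σnom=75.630; wc +0.280/-0.280 → slack +1.389/-1.782; half-tol=0.280, Σhalf²=0.476311
Nominal = 75.630. Worst-case = [75.630 - 1.782, 75.630 + 1.389] = [73.848, 77.019]. RSS = √0.476311 = 0.690.

nominal=75.630 wc=[73.848,77.019] rss=0.690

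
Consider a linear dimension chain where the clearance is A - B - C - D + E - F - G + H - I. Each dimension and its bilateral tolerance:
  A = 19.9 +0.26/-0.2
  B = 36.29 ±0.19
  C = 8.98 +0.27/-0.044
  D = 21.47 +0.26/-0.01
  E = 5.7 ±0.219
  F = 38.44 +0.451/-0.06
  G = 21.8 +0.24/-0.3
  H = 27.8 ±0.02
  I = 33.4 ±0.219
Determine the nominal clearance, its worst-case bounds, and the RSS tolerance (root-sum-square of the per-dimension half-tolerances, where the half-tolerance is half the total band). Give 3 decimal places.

Stack each dimension's contribution:
  +A: nom +19.900 → Σnom=19.900; wc +0.260/-0.200 → slack +0.260/-0.200; half-tol=0.230, Σhalf²=0.052900
  -B: nom -36.290 → Σnom=-16.390; wc +0.190/-0.190 → slack +0.450/-0.390; half-tol=0.190, Σhalf²=0.089000
  -C: nom -8.980 → Σnom=-25.370; wc +0.044/-0.270 → slack +0.494/-0.660; half-tol=0.157, Σhalf²=0.113649
  -D: nom -21.470 → Σnom=-46.840; wc +0.010/-0.260 → slack +0.504/-0.920; half-tol=0.135, Σhalf²=0.131874
  +E: nom +5.700 → Σnom=-41.140; wc +0.219/-0.219 → slack +0.723/-1.139; half-tol=0.219, Σhalf²=0.179835
  -F: nom -38.440 → Σnom=-79.580; wc +0.060/-0.451 → slack +0.783/-1.590; half-tol=0.256, Σhalf²=0.245115
  -G: nom -21.800 → Σnom=-101.380; wc +0.300/-0.240 → slack +1.083/-1.830; half-tol=0.270, Σhalf²=0.318015
  +H: nom +27.800 → Σnom=-73.580; wc +0.020/-0.020 → slack +1.103/-1.850; half-tol=0.020, Σhalf²=0.318415
  -I: nom -33.400 → Σnom=-106.980; wc +0.219/-0.219 → slack +1.322/-2.069; half-tol=0.219, Σhalf²=0.366376
Nominal = -106.980. Worst-case = [-106.980 - 2.069, -106.980 + 1.322] = [-109.049, -105.658]. RSS = √0.366376 = 0.605.

nominal=-106.980 wc=[-109.049,-105.658] rss=0.605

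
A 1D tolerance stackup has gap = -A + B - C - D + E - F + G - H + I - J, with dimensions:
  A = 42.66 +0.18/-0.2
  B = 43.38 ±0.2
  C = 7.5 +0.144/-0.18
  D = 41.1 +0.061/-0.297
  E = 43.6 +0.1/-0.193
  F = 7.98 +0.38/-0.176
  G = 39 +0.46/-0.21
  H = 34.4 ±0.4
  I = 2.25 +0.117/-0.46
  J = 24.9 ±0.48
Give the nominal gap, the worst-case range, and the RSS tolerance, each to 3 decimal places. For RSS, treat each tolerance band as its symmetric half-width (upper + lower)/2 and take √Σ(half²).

nominal=-30.310 wc=[-33.018,-27.700] rss=0.905

Stack each dimension's contribution:
  -A: nom -42.660 → Σnom=-42.660; wc +0.200/-0.180 → slack +0.200/-0.180; half-tol=0.190, Σhalf²=0.036100
  +B: nom +43.380 → Σnom=0.720; wc +0.200/-0.200 → slack +0.400/-0.380; half-tol=0.200, Σhalf²=0.076100
  -C: nom -7.500 → Σnom=-6.780; wc +0.180/-0.144 → slack +0.580/-0.524; half-tol=0.162, Σhalf²=0.102344
  -D: nom -41.100 → Σnom=-47.880; wc +0.297/-0.061 → slack +0.877/-0.585; half-tol=0.179, Σhalf²=0.134385
  +E: nom +43.600 → Σnom=-4.280; wc +0.100/-0.193 → slack +0.977/-0.778; half-tol=0.147, Σhalf²=0.155847
  -F: nom -7.980 → Σnom=-12.260; wc +0.176/-0.380 → slack +1.153/-1.158; half-tol=0.278, Σhalf²=0.233131
  +G: nom +39.000 → Σnom=26.740; wc +0.460/-0.210 → slack +1.613/-1.368; half-tol=0.335, Σhalf²=0.345356
  -H: nom -34.400 → Σnom=-7.660; wc +0.400/-0.400 → slack +2.013/-1.768; half-tol=0.400, Σhalf²=0.505356
  +I: nom +2.250 → Σnom=-5.410; wc +0.117/-0.460 → slack +2.130/-2.228; half-tol=0.289, Σhalf²=0.588589
  -J: nom -24.900 → Σnom=-30.310; wc +0.480/-0.480 → slack +2.610/-2.708; half-tol=0.480, Σhalf²=0.818989
Nominal = -30.310. Worst-case = [-30.310 - 2.708, -30.310 + 2.610] = [-33.018, -27.700]. RSS = √0.818989 = 0.905.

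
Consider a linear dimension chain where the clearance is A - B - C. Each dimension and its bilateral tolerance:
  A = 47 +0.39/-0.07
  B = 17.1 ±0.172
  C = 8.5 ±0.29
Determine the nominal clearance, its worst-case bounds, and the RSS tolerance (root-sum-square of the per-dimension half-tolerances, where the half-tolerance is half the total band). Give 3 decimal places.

Stack each dimension's contribution:
  +A: nom +47.000 → Σnom=47.000; wc +0.390/-0.070 → slack +0.390/-0.070; half-tol=0.230, Σhalf²=0.052900
  -B: nom -17.100 → Σnom=29.900; wc +0.172/-0.172 → slack +0.562/-0.242; half-tol=0.172, Σhalf²=0.082484
  -C: nom -8.500 → Σnom=21.400; wc +0.290/-0.290 → slack +0.852/-0.532; half-tol=0.290, Σhalf²=0.166584
Nominal = 21.400. Worst-case = [21.400 - 0.532, 21.400 + 0.852] = [20.868, 22.252]. RSS = √0.166584 = 0.408.

nominal=21.400 wc=[20.868,22.252] rss=0.408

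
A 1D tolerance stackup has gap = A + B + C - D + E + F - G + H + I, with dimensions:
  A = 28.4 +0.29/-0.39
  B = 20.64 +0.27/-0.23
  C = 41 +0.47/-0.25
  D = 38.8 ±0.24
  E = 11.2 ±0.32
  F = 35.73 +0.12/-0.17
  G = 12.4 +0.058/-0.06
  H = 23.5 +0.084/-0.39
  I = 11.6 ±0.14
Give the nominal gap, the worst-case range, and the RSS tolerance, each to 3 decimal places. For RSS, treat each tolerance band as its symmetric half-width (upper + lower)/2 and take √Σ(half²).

nominal=120.870 wc=[118.682,122.864] rss=0.754

Stack each dimension's contribution:
  +A: nom +28.400 → Σnom=28.400; wc +0.290/-0.390 → slack +0.290/-0.390; half-tol=0.340, Σhalf²=0.115600
  +B: nom +20.640 → Σnom=49.040; wc +0.270/-0.230 → slack +0.560/-0.620; half-tol=0.250, Σhalf²=0.178100
  +C: nom +41.000 → Σnom=90.040; wc +0.470/-0.250 → slack +1.030/-0.870; half-tol=0.360, Σhalf²=0.307700
  -D: nom -38.800 → Σnom=51.240; wc +0.240/-0.240 → slack +1.270/-1.110; half-tol=0.240, Σhalf²=0.365300
  +E: nom +11.200 → Σnom=62.440; wc +0.320/-0.320 → slack +1.590/-1.430; half-tol=0.320, Σhalf²=0.467700
  +F: nom +35.730 → Σnom=98.170; wc +0.120/-0.170 → slack +1.710/-1.600; half-tol=0.145, Σhalf²=0.488725
  -G: nom -12.400 → Σnom=85.770; wc +0.060/-0.058 → slack +1.770/-1.658; half-tol=0.059, Σhalf²=0.492206
  +H: nom +23.500 → Σnom=109.270; wc +0.084/-0.390 → slack +1.854/-2.048; half-tol=0.237, Σhalf²=0.548375
  +I: nom +11.600 → Σnom=120.870; wc +0.140/-0.140 → slack +1.994/-2.188; half-tol=0.140, Σhalf²=0.567975
Nominal = 120.870. Worst-case = [120.870 - 2.188, 120.870 + 1.994] = [118.682, 122.864]. RSS = √0.567975 = 0.754.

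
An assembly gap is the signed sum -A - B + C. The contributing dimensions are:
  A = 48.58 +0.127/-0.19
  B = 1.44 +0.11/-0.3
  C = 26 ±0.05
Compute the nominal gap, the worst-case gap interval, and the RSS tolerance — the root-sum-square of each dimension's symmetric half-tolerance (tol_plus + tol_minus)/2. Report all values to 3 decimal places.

nominal=-24.020 wc=[-24.307,-23.480] rss=0.264

Stack each dimension's contribution:
  -A: nom -48.580 → Σnom=-48.580; wc +0.190/-0.127 → slack +0.190/-0.127; half-tol=0.159, Σhalf²=0.025122
  -B: nom -1.440 → Σnom=-50.020; wc +0.300/-0.110 → slack +0.490/-0.237; half-tol=0.205, Σhalf²=0.067147
  +C: nom +26.000 → Σnom=-24.020; wc +0.050/-0.050 → slack +0.540/-0.287; half-tol=0.050, Σhalf²=0.069647
Nominal = -24.020. Worst-case = [-24.020 - 0.287, -24.020 + 0.540] = [-24.307, -23.480]. RSS = √0.069647 = 0.264.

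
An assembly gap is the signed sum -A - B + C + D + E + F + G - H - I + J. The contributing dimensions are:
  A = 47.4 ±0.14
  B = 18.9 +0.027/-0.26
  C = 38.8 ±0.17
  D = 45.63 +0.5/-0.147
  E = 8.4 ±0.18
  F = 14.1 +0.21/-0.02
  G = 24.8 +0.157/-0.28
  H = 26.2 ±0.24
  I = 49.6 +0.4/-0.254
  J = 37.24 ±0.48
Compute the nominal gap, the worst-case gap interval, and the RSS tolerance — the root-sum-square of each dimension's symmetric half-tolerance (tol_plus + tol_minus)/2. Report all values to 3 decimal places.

Stack each dimension's contribution:
  -A: nom -47.400 → Σnom=-47.400; wc +0.140/-0.140 → slack +0.140/-0.140; half-tol=0.140, Σhalf²=0.019600
  -B: nom -18.900 → Σnom=-66.300; wc +0.260/-0.027 → slack +0.400/-0.167; half-tol=0.144, Σhalf²=0.040192
  +C: nom +38.800 → Σnom=-27.500; wc +0.170/-0.170 → slack +0.570/-0.337; half-tol=0.170, Σhalf²=0.069092
  +D: nom +45.630 → Σnom=18.130; wc +0.500/-0.147 → slack +1.070/-0.484; half-tol=0.324, Σhalf²=0.173745
  +E: nom +8.400 → Σnom=26.530; wc +0.180/-0.180 → slack +1.250/-0.664; half-tol=0.180, Σhalf²=0.206145
  +F: nom +14.100 → Σnom=40.630; wc +0.210/-0.020 → slack +1.460/-0.684; half-tol=0.115, Σhalf²=0.219369
  +G: nom +24.800 → Σnom=65.430; wc +0.157/-0.280 → slack +1.617/-0.964; half-tol=0.219, Σhalf²=0.267112
  -H: nom -26.200 → Σnom=39.230; wc +0.240/-0.240 → slack +1.857/-1.204; half-tol=0.240, Σhalf²=0.324712
  -I: nom -49.600 → Σnom=-10.370; wc +0.254/-0.400 → slack +2.111/-1.604; half-tol=0.327, Σhalf²=0.431641
  +J: nom +37.240 → Σnom=26.870; wc +0.480/-0.480 → slack +2.591/-2.084; half-tol=0.480, Σhalf²=0.662041
Nominal = 26.870. Worst-case = [26.870 - 2.084, 26.870 + 2.591] = [24.786, 29.461]. RSS = √0.662041 = 0.814.

nominal=26.870 wc=[24.786,29.461] rss=0.814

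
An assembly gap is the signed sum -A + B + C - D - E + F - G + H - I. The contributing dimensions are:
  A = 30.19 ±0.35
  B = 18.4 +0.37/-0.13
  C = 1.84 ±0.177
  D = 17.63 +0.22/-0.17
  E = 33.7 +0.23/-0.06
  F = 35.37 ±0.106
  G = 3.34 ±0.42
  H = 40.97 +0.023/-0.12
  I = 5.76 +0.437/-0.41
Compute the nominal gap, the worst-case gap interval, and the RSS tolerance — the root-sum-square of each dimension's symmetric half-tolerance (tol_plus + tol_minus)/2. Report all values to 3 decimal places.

nominal=5.960 wc=[3.770,8.046] rss=0.805

Stack each dimension's contribution:
  -A: nom -30.190 → Σnom=-30.190; wc +0.350/-0.350 → slack +0.350/-0.350; half-tol=0.350, Σhalf²=0.122500
  +B: nom +18.400 → Σnom=-11.790; wc +0.370/-0.130 → slack +0.720/-0.480; half-tol=0.250, Σhalf²=0.185000
  +C: nom +1.840 → Σnom=-9.950; wc +0.177/-0.177 → slack +0.897/-0.657; half-tol=0.177, Σhalf²=0.216329
  -D: nom -17.630 → Σnom=-27.580; wc +0.170/-0.220 → slack +1.067/-0.877; half-tol=0.195, Σhalf²=0.254354
  -E: nom -33.700 → Σnom=-61.280; wc +0.060/-0.230 → slack +1.127/-1.107; half-tol=0.145, Σhalf²=0.275379
  +F: nom +35.370 → Σnom=-25.910; wc +0.106/-0.106 → slack +1.233/-1.213; half-tol=0.106, Σhalf²=0.286615
  -G: nom -3.340 → Σnom=-29.250; wc +0.420/-0.420 → slack +1.653/-1.633; half-tol=0.420, Σhalf²=0.463015
  +H: nom +40.970 → Σnom=11.720; wc +0.023/-0.120 → slack +1.676/-1.753; half-tol=0.071, Σhalf²=0.468127
  -I: nom -5.760 → Σnom=5.960; wc +0.410/-0.437 → slack +2.086/-2.190; half-tol=0.423, Σhalf²=0.647479
Nominal = 5.960. Worst-case = [5.960 - 2.190, 5.960 + 2.086] = [3.770, 8.046]. RSS = √0.647479 = 0.805.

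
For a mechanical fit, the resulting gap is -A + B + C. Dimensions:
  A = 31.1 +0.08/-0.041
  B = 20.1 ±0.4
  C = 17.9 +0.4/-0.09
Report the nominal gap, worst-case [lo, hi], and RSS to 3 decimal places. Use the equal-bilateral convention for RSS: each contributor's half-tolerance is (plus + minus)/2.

Stack each dimension's contribution:
  -A: nom -31.100 → Σnom=-31.100; wc +0.041/-0.080 → slack +0.041/-0.080; half-tol=0.060, Σhalf²=0.003660
  +B: nom +20.100 → Σnom=-11.000; wc +0.400/-0.400 → slack +0.441/-0.480; half-tol=0.400, Σhalf²=0.163660
  +C: nom +17.900 → Σnom=6.900; wc +0.400/-0.090 → slack +0.841/-0.570; half-tol=0.245, Σhalf²=0.223685
Nominal = 6.900. Worst-case = [6.900 - 0.570, 6.900 + 0.841] = [6.330, 7.741]. RSS = √0.223685 = 0.473.

nominal=6.900 wc=[6.330,7.741] rss=0.473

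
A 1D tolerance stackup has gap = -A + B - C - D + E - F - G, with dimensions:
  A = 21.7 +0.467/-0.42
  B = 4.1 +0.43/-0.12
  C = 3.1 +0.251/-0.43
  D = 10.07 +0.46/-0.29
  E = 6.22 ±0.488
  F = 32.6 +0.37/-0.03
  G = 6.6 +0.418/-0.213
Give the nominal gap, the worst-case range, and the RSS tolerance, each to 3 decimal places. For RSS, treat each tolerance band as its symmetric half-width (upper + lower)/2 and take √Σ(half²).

Stack each dimension's contribution:
  -A: nom -21.700 → Σnom=-21.700; wc +0.420/-0.467 → slack +0.420/-0.467; half-tol=0.444, Σhalf²=0.196692
  +B: nom +4.100 → Σnom=-17.600; wc +0.430/-0.120 → slack +0.850/-0.587; half-tol=0.275, Σhalf²=0.272317
  -C: nom -3.100 → Σnom=-20.700; wc +0.430/-0.251 → slack +1.280/-0.838; half-tol=0.341, Σhalf²=0.388258
  -D: nom -10.070 → Σnom=-30.770; wc +0.290/-0.460 → slack +1.570/-1.298; half-tol=0.375, Σhalf²=0.528883
  +E: nom +6.220 → Σnom=-24.550; wc +0.488/-0.488 → slack +2.058/-1.786; half-tol=0.488, Σhalf²=0.767027
  -F: nom -32.600 → Σnom=-57.150; wc +0.030/-0.370 → slack +2.088/-2.156; half-tol=0.200, Σhalf²=0.807027
  -G: nom -6.600 → Σnom=-63.750; wc +0.213/-0.418 → slack +2.301/-2.574; half-tol=0.316, Σhalf²=0.906567
Nominal = -63.750. Worst-case = [-63.750 - 2.574, -63.750 + 2.301] = [-66.324, -61.449]. RSS = √0.906567 = 0.952.

nominal=-63.750 wc=[-66.324,-61.449] rss=0.952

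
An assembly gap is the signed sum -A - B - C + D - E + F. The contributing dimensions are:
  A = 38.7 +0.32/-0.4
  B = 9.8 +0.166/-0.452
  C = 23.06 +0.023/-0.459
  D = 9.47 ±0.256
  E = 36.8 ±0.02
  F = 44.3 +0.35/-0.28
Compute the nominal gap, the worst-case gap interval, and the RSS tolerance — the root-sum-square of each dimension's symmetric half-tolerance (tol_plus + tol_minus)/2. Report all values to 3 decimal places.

nominal=-54.590 wc=[-55.655,-52.653] rss=0.670

Stack each dimension's contribution:
  -A: nom -38.700 → Σnom=-38.700; wc +0.400/-0.320 → slack +0.400/-0.320; half-tol=0.360, Σhalf²=0.129600
  -B: nom -9.800 → Σnom=-48.500; wc +0.452/-0.166 → slack +0.852/-0.486; half-tol=0.309, Σhalf²=0.225081
  -C: nom -23.060 → Σnom=-71.560; wc +0.459/-0.023 → slack +1.311/-0.509; half-tol=0.241, Σhalf²=0.283162
  +D: nom +9.470 → Σnom=-62.090; wc +0.256/-0.256 → slack +1.567/-0.765; half-tol=0.256, Σhalf²=0.348698
  -E: nom -36.800 → Σnom=-98.890; wc +0.020/-0.020 → slack +1.587/-0.785; half-tol=0.020, Σhalf²=0.349098
  +F: nom +44.300 → Σnom=-54.590; wc +0.350/-0.280 → slack +1.937/-1.065; half-tol=0.315, Σhalf²=0.448323
Nominal = -54.590. Worst-case = [-54.590 - 1.065, -54.590 + 1.937] = [-55.655, -52.653]. RSS = √0.448323 = 0.670.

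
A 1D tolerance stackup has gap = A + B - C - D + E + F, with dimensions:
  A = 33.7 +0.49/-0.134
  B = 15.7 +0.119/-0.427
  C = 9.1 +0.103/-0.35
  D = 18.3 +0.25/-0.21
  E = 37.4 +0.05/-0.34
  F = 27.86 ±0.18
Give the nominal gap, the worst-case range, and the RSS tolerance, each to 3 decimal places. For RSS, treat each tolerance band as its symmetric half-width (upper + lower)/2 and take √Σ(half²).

nominal=87.260 wc=[85.826,88.659] rss=0.589

Stack each dimension's contribution:
  +A: nom +33.700 → Σnom=33.700; wc +0.490/-0.134 → slack +0.490/-0.134; half-tol=0.312, Σhalf²=0.097344
  +B: nom +15.700 → Σnom=49.400; wc +0.119/-0.427 → slack +0.609/-0.561; half-tol=0.273, Σhalf²=0.171873
  -C: nom -9.100 → Σnom=40.300; wc +0.350/-0.103 → slack +0.959/-0.664; half-tol=0.226, Σhalf²=0.223175
  -D: nom -18.300 → Σnom=22.000; wc +0.210/-0.250 → slack +1.169/-0.914; half-tol=0.230, Σhalf²=0.276075
  +E: nom +37.400 → Σnom=59.400; wc +0.050/-0.340 → slack +1.219/-1.254; half-tol=0.195, Σhalf²=0.314100
  +F: nom +27.860 → Σnom=87.260; wc +0.180/-0.180 → slack +1.399/-1.434; half-tol=0.180, Σhalf²=0.346500
Nominal = 87.260. Worst-case = [87.260 - 1.434, 87.260 + 1.399] = [85.826, 88.659]. RSS = √0.346500 = 0.589.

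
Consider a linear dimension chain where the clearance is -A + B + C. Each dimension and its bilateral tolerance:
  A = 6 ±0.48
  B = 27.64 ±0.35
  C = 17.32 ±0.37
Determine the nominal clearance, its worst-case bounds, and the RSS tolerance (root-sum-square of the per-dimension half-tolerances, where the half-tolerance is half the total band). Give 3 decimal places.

nominal=38.960 wc=[37.760,40.160] rss=0.700

Stack each dimension's contribution:
  -A: nom -6.000 → Σnom=-6.000; wc +0.480/-0.480 → slack +0.480/-0.480; half-tol=0.480, Σhalf²=0.230400
  +B: nom +27.640 → Σnom=21.640; wc +0.350/-0.350 → slack +0.830/-0.830; half-tol=0.350, Σhalf²=0.352900
  +C: nom +17.320 → Σnom=38.960; wc +0.370/-0.370 → slack +1.200/-1.200; half-tol=0.370, Σhalf²=0.489800
Nominal = 38.960. Worst-case = [38.960 - 1.200, 38.960 + 1.200] = [37.760, 40.160]. RSS = √0.489800 = 0.700.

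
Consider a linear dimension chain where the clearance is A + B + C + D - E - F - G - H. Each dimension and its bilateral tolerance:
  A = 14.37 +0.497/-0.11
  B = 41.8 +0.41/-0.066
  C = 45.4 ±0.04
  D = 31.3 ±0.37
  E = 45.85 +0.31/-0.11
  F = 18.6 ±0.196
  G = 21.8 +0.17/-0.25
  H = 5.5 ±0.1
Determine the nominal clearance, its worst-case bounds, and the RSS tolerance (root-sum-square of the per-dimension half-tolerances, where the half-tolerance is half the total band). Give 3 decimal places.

nominal=41.120 wc=[39.758,43.093] rss=0.651

Stack each dimension's contribution:
  +A: nom +14.370 → Σnom=14.370; wc +0.497/-0.110 → slack +0.497/-0.110; half-tol=0.303, Σhalf²=0.092112
  +B: nom +41.800 → Σnom=56.170; wc +0.410/-0.066 → slack +0.907/-0.176; half-tol=0.238, Σhalf²=0.148756
  +C: nom +45.400 → Σnom=101.570; wc +0.040/-0.040 → slack +0.947/-0.216; half-tol=0.040, Σhalf²=0.150356
  +D: nom +31.300 → Σnom=132.870; wc +0.370/-0.370 → slack +1.317/-0.586; half-tol=0.370, Σhalf²=0.287256
  -E: nom -45.850 → Σnom=87.020; wc +0.110/-0.310 → slack +1.427/-0.896; half-tol=0.210, Σhalf²=0.331356
  -F: nom -18.600 → Σnom=68.420; wc +0.196/-0.196 → slack +1.623/-1.092; half-tol=0.196, Σhalf²=0.369772
  -G: nom -21.800 → Σnom=46.620; wc +0.250/-0.170 → slack +1.873/-1.262; half-tol=0.210, Σhalf²=0.413872
  -H: nom -5.500 → Σnom=41.120; wc +0.100/-0.100 → slack +1.973/-1.362; half-tol=0.100, Σhalf²=0.423872
Nominal = 41.120. Worst-case = [41.120 - 1.362, 41.120 + 1.973] = [39.758, 43.093]. RSS = √0.423872 = 0.651.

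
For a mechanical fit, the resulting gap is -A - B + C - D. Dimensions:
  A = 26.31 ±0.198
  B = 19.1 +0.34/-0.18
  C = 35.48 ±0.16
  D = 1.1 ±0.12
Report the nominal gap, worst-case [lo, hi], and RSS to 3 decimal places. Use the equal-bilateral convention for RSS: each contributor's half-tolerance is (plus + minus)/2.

nominal=-11.030 wc=[-11.848,-10.372] rss=0.383

Stack each dimension's contribution:
  -A: nom -26.310 → Σnom=-26.310; wc +0.198/-0.198 → slack +0.198/-0.198; half-tol=0.198, Σhalf²=0.039204
  -B: nom -19.100 → Σnom=-45.410; wc +0.180/-0.340 → slack +0.378/-0.538; half-tol=0.260, Σhalf²=0.106804
  +C: nom +35.480 → Σnom=-9.930; wc +0.160/-0.160 → slack +0.538/-0.698; half-tol=0.160, Σhalf²=0.132404
  -D: nom -1.100 → Σnom=-11.030; wc +0.120/-0.120 → slack +0.658/-0.818; half-tol=0.120, Σhalf²=0.146804
Nominal = -11.030. Worst-case = [-11.030 - 0.818, -11.030 + 0.658] = [-11.848, -10.372]. RSS = √0.146804 = 0.383.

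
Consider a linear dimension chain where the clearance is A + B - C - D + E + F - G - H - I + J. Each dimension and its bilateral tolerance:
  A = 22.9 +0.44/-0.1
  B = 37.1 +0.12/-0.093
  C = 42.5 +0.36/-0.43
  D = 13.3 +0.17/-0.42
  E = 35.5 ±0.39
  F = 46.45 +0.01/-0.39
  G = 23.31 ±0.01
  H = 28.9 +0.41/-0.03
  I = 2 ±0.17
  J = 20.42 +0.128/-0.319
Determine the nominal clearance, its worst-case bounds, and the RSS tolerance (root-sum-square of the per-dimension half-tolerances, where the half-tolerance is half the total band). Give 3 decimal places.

nominal=52.360 wc=[49.948,54.508] rss=0.804

Stack each dimension's contribution:
  +A: nom +22.900 → Σnom=22.900; wc +0.440/-0.100 → slack +0.440/-0.100; half-tol=0.270, Σhalf²=0.072900
  +B: nom +37.100 → Σnom=60.000; wc +0.120/-0.093 → slack +0.560/-0.193; half-tol=0.106, Σhalf²=0.084242
  -C: nom -42.500 → Σnom=17.500; wc +0.430/-0.360 → slack +0.990/-0.553; half-tol=0.395, Σhalf²=0.240267
  -D: nom -13.300 → Σnom=4.200; wc +0.420/-0.170 → slack +1.410/-0.723; half-tol=0.295, Σhalf²=0.327292
  +E: nom +35.500 → Σnom=39.700; wc +0.390/-0.390 → slack +1.800/-1.113; half-tol=0.390, Σhalf²=0.479392
  +F: nom +46.450 → Σnom=86.150; wc +0.010/-0.390 → slack +1.810/-1.503; half-tol=0.200, Σhalf²=0.519392
  -G: nom -23.310 → Σnom=62.840; wc +0.010/-0.010 → slack +1.820/-1.513; half-tol=0.010, Σhalf²=0.519492
  -H: nom -28.900 → Σnom=33.940; wc +0.030/-0.410 → slack +1.850/-1.923; half-tol=0.220, Σhalf²=0.567892
  -I: nom -2.000 → Σnom=31.940; wc +0.170/-0.170 → slack +2.020/-2.093; half-tol=0.170, Σhalf²=0.596792
  +J: nom +20.420 → Σnom=52.360; wc +0.128/-0.319 → slack +2.148/-2.412; half-tol=0.224, Σhalf²=0.646745
Nominal = 52.360. Worst-case = [52.360 - 2.412, 52.360 + 2.148] = [49.948, 54.508]. RSS = √0.646745 = 0.804.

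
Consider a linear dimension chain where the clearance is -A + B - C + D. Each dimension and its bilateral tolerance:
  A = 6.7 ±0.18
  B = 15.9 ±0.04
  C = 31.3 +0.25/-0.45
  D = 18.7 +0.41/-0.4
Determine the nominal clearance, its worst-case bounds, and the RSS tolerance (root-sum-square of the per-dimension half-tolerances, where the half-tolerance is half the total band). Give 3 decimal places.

nominal=-3.400 wc=[-4.270,-2.320] rss=0.566

Stack each dimension's contribution:
  -A: nom -6.700 → Σnom=-6.700; wc +0.180/-0.180 → slack +0.180/-0.180; half-tol=0.180, Σhalf²=0.032400
  +B: nom +15.900 → Σnom=9.200; wc +0.040/-0.040 → slack +0.220/-0.220; half-tol=0.040, Σhalf²=0.034000
  -C: nom -31.300 → Σnom=-22.100; wc +0.450/-0.250 → slack +0.670/-0.470; half-tol=0.350, Σhalf²=0.156500
  +D: nom +18.700 → Σnom=-3.400; wc +0.410/-0.400 → slack +1.080/-0.870; half-tol=0.405, Σhalf²=0.320525
Nominal = -3.400. Worst-case = [-3.400 - 0.870, -3.400 + 1.080] = [-4.270, -2.320]. RSS = √0.320525 = 0.566.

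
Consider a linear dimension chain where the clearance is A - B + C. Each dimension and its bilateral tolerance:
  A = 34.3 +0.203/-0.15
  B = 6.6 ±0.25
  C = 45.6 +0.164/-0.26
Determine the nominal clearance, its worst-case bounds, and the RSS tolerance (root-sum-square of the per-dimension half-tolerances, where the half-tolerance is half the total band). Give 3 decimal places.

Stack each dimension's contribution:
  +A: nom +34.300 → Σnom=34.300; wc +0.203/-0.150 → slack +0.203/-0.150; half-tol=0.176, Σhalf²=0.031152
  -B: nom -6.600 → Σnom=27.700; wc +0.250/-0.250 → slack +0.453/-0.400; half-tol=0.250, Σhalf²=0.093652
  +C: nom +45.600 → Σnom=73.300; wc +0.164/-0.260 → slack +0.617/-0.660; half-tol=0.212, Σhalf²=0.138596
Nominal = 73.300. Worst-case = [73.300 - 0.660, 73.300 + 0.617] = [72.640, 73.917]. RSS = √0.138596 = 0.372.

nominal=73.300 wc=[72.640,73.917] rss=0.372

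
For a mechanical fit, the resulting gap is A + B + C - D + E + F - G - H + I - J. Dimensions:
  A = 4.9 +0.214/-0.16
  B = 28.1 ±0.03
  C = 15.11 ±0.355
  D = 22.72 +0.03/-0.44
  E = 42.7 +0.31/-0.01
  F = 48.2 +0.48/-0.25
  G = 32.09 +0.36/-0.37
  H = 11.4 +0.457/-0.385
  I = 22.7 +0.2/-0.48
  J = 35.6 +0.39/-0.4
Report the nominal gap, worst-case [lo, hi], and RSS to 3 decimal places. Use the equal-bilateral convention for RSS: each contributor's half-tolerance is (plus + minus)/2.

nominal=59.900 wc=[57.378,63.084] rss=0.979

Stack each dimension's contribution:
  +A: nom +4.900 → Σnom=4.900; wc +0.214/-0.160 → slack +0.214/-0.160; half-tol=0.187, Σhalf²=0.034969
  +B: nom +28.100 → Σnom=33.000; wc +0.030/-0.030 → slack +0.244/-0.190; half-tol=0.030, Σhalf²=0.035869
  +C: nom +15.110 → Σnom=48.110; wc +0.355/-0.355 → slack +0.599/-0.545; half-tol=0.355, Σhalf²=0.161894
  -D: nom -22.720 → Σnom=25.390; wc +0.440/-0.030 → slack +1.039/-0.575; half-tol=0.235, Σhalf²=0.217119
  +E: nom +42.700 → Σnom=68.090; wc +0.310/-0.010 → slack +1.349/-0.585; half-tol=0.160, Σhalf²=0.242719
  +F: nom +48.200 → Σnom=116.290; wc +0.480/-0.250 → slack +1.829/-0.835; half-tol=0.365, Σhalf²=0.375944
  -G: nom -32.090 → Σnom=84.200; wc +0.370/-0.360 → slack +2.199/-1.195; half-tol=0.365, Σhalf²=0.509169
  -H: nom -11.400 → Σnom=72.800; wc +0.385/-0.457 → slack +2.584/-1.652; half-tol=0.421, Σhalf²=0.686410
  +I: nom +22.700 → Σnom=95.500; wc +0.200/-0.480 → slack +2.784/-2.132; half-tol=0.340, Σhalf²=0.802010
  -J: nom -35.600 → Σnom=59.900; wc +0.400/-0.390 → slack +3.184/-2.522; half-tol=0.395, Σhalf²=0.958035
Nominal = 59.900. Worst-case = [59.900 - 2.522, 59.900 + 3.184] = [57.378, 63.084]. RSS = √0.958035 = 0.979.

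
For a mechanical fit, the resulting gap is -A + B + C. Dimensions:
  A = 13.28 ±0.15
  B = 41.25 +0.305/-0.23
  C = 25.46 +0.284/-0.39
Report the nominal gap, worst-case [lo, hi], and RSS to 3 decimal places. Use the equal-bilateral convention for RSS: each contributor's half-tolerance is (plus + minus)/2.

Stack each dimension's contribution:
  -A: nom -13.280 → Σnom=-13.280; wc +0.150/-0.150 → slack +0.150/-0.150; half-tol=0.150, Σhalf²=0.022500
  +B: nom +41.250 → Σnom=27.970; wc +0.305/-0.230 → slack +0.455/-0.380; half-tol=0.268, Σhalf²=0.094056
  +C: nom +25.460 → Σnom=53.430; wc +0.284/-0.390 → slack +0.739/-0.770; half-tol=0.337, Σhalf²=0.207625
Nominal = 53.430. Worst-case = [53.430 - 0.770, 53.430 + 0.739] = [52.660, 54.169]. RSS = √0.207625 = 0.456.

nominal=53.430 wc=[52.660,54.169] rss=0.456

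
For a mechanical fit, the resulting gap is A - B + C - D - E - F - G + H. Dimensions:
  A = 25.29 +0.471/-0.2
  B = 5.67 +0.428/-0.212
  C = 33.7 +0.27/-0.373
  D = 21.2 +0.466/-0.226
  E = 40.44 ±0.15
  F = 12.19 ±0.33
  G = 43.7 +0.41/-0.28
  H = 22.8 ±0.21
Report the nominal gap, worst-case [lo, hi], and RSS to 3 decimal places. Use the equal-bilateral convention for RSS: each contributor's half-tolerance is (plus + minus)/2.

Stack each dimension's contribution:
  +A: nom +25.290 → Σnom=25.290; wc +0.471/-0.200 → slack +0.471/-0.200; half-tol=0.336, Σhalf²=0.112560
  -B: nom -5.670 → Σnom=19.620; wc +0.212/-0.428 → slack +0.683/-0.628; half-tol=0.320, Σhalf²=0.214960
  +C: nom +33.700 → Σnom=53.320; wc +0.270/-0.373 → slack +0.953/-1.001; half-tol=0.322, Σhalf²=0.318323
  -D: nom -21.200 → Σnom=32.120; wc +0.226/-0.466 → slack +1.179/-1.467; half-tol=0.346, Σhalf²=0.438038
  -E: nom -40.440 → Σnom=-8.320; wc +0.150/-0.150 → slack +1.329/-1.617; half-tol=0.150, Σhalf²=0.460539
  -F: nom -12.190 → Σnom=-20.510; wc +0.330/-0.330 → slack +1.659/-1.947; half-tol=0.330, Σhalf²=0.569439
  -G: nom -43.700 → Σnom=-64.210; wc +0.280/-0.410 → slack +1.939/-2.357; half-tol=0.345, Σhalf²=0.688464
  +H: nom +22.800 → Σnom=-41.410; wc +0.210/-0.210 → slack +2.149/-2.567; half-tol=0.210, Σhalf²=0.732564
Nominal = -41.410. Worst-case = [-41.410 - 2.567, -41.410 + 2.149] = [-43.977, -39.261]. RSS = √0.732564 = 0.856.

nominal=-41.410 wc=[-43.977,-39.261] rss=0.856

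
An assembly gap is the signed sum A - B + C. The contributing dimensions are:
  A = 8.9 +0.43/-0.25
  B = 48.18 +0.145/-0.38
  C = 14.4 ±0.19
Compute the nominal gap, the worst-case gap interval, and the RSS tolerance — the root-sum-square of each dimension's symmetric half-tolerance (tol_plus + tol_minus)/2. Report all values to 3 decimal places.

Stack each dimension's contribution:
  +A: nom +8.900 → Σnom=8.900; wc +0.430/-0.250 → slack +0.430/-0.250; half-tol=0.340, Σhalf²=0.115600
  -B: nom -48.180 → Σnom=-39.280; wc +0.380/-0.145 → slack +0.810/-0.395; half-tol=0.263, Σhalf²=0.184506
  +C: nom +14.400 → Σnom=-24.880; wc +0.190/-0.190 → slack +1.000/-0.585; half-tol=0.190, Σhalf²=0.220606
Nominal = -24.880. Worst-case = [-24.880 - 0.585, -24.880 + 1.000] = [-25.465, -23.880]. RSS = √0.220606 = 0.470.

nominal=-24.880 wc=[-25.465,-23.880] rss=0.470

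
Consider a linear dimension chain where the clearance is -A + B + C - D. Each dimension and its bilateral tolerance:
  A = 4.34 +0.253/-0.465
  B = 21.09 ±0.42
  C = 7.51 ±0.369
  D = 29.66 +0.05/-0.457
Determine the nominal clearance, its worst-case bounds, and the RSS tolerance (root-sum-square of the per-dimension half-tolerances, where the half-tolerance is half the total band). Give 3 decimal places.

Stack each dimension's contribution:
  -A: nom -4.340 → Σnom=-4.340; wc +0.465/-0.253 → slack +0.465/-0.253; half-tol=0.359, Σhalf²=0.128881
  +B: nom +21.090 → Σnom=16.750; wc +0.420/-0.420 → slack +0.885/-0.673; half-tol=0.420, Σhalf²=0.305281
  +C: nom +7.510 → Σnom=24.260; wc +0.369/-0.369 → slack +1.254/-1.042; half-tol=0.369, Σhalf²=0.441442
  -D: nom -29.660 → Σnom=-5.400; wc +0.457/-0.050 → slack +1.711/-1.092; half-tol=0.254, Σhalf²=0.505704
Nominal = -5.400. Worst-case = [-5.400 - 1.092, -5.400 + 1.711] = [-6.492, -3.689]. RSS = √0.505704 = 0.711.

nominal=-5.400 wc=[-6.492,-3.689] rss=0.711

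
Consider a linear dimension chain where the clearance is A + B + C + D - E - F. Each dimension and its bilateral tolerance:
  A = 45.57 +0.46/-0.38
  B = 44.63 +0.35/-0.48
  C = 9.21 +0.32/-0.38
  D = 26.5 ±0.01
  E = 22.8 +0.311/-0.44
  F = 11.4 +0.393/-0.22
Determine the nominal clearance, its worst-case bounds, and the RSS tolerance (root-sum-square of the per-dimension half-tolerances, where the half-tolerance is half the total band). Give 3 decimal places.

Stack each dimension's contribution:
  +A: nom +45.570 → Σnom=45.570; wc +0.460/-0.380 → slack +0.460/-0.380; half-tol=0.420, Σhalf²=0.176400
  +B: nom +44.630 → Σnom=90.200; wc +0.350/-0.480 → slack +0.810/-0.860; half-tol=0.415, Σhalf²=0.348625
  +C: nom +9.210 → Σnom=99.410; wc +0.320/-0.380 → slack +1.130/-1.240; half-tol=0.350, Σhalf²=0.471125
  +D: nom +26.500 → Σnom=125.910; wc +0.010/-0.010 → slack +1.140/-1.250; half-tol=0.010, Σhalf²=0.471225
  -E: nom -22.800 → Σnom=103.110; wc +0.440/-0.311 → slack +1.580/-1.561; half-tol=0.376, Σhalf²=0.612225
  -F: nom -11.400 → Σnom=91.710; wc +0.220/-0.393 → slack +1.800/-1.954; half-tol=0.306, Σhalf²=0.706168
Nominal = 91.710. Worst-case = [91.710 - 1.954, 91.710 + 1.800] = [89.756, 93.510]. RSS = √0.706168 = 0.840.

nominal=91.710 wc=[89.756,93.510] rss=0.840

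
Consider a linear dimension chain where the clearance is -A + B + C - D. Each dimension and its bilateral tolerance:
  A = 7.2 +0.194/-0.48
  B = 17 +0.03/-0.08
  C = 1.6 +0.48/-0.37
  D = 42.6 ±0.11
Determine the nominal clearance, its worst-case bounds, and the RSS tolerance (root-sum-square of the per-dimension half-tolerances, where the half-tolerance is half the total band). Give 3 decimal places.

Stack each dimension's contribution:
  -A: nom -7.200 → Σnom=-7.200; wc +0.480/-0.194 → slack +0.480/-0.194; half-tol=0.337, Σhalf²=0.113569
  +B: nom +17.000 → Σnom=9.800; wc +0.030/-0.080 → slack +0.510/-0.274; half-tol=0.055, Σhalf²=0.116594
  +C: nom +1.600 → Σnom=11.400; wc +0.480/-0.370 → slack +0.990/-0.644; half-tol=0.425, Σhalf²=0.297219
  -D: nom -42.600 → Σnom=-31.200; wc +0.110/-0.110 → slack +1.100/-0.754; half-tol=0.110, Σhalf²=0.309319
Nominal = -31.200. Worst-case = [-31.200 - 0.754, -31.200 + 1.100] = [-31.954, -30.100]. RSS = √0.309319 = 0.556.

nominal=-31.200 wc=[-31.954,-30.100] rss=0.556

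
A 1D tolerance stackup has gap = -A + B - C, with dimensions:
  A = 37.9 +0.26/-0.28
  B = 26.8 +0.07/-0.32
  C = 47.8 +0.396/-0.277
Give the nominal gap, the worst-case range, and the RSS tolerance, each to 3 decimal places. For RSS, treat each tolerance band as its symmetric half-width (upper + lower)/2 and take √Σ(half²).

nominal=-58.900 wc=[-59.876,-58.273] rss=0.473

Stack each dimension's contribution:
  -A: nom -37.900 → Σnom=-37.900; wc +0.280/-0.260 → slack +0.280/-0.260; half-tol=0.270, Σhalf²=0.072900
  +B: nom +26.800 → Σnom=-11.100; wc +0.070/-0.320 → slack +0.350/-0.580; half-tol=0.195, Σhalf²=0.110925
  -C: nom -47.800 → Σnom=-58.900; wc +0.277/-0.396 → slack +0.627/-0.976; half-tol=0.337, Σhalf²=0.224157
Nominal = -58.900. Worst-case = [-58.900 - 0.976, -58.900 + 0.627] = [-59.876, -58.273]. RSS = √0.224157 = 0.473.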